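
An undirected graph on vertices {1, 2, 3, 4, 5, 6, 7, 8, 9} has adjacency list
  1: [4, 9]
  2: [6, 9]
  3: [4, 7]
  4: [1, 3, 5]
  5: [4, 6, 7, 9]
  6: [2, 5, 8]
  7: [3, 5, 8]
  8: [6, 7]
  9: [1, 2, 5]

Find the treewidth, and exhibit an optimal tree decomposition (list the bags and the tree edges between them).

Each bag holds 4 vertices, so the decomposition has width 3, which upper-bounds the treewidth. For the lower bound: the 4 vertex sets {1,2,9}, {6}, {5}, {3,4,7,8} are disjoint, each induces a connected subgraph, and every pair is joined by at least one edge of G. Contracting each set to a single vertex therefore yields K_{4} as a minor, and since treewidth is minor-monotone, tw(G) ≥ tw(K_{4}) = 3. Hence tw(G) = 3 exactly.

Treewidth 3.
One optimal decomposition is:
Bags: B1 = {1, 2, 6, 9}  B2 = {1, 5, 6, 9}  B3 = {1, 4, 5, 6}  B4 = {4, 5, 6, 8}  B5 = {4, 5, 7, 8}  B6 = {3, 4, 7, 8}
Tree: B1–B2, B2–B3, B3–B4, B4–B5, B5–B6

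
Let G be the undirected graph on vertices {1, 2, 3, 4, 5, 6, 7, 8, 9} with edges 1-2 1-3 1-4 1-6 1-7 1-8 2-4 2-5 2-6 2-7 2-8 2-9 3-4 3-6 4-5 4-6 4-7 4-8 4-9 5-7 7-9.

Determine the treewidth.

3

A width-3 tree decomposition is:
Bags: B1 = {1, 2, 4, 8}  B2 = {1, 2, 4, 7}  B3 = {1, 2, 4, 6}  B4 = {2, 4, 5, 7}  B5 = {1, 3, 4, 6}  B6 = {2, 4, 7, 9}
Tree: B1–B2, B1–B3, B2–B4, B3–B5, B2–B6
Every bag has size at most 4, so the width is 4 − 1 = 3 and tw(G) ≤ 3. Conversely, {1, 2, 4, 8} is a clique of size 4, and the vertices of any clique must share a bag in every tree decomposition; so some bag has ≥ 4 vertices and tw(G) ≥ 3. Combining the bounds, tw(G) = 3.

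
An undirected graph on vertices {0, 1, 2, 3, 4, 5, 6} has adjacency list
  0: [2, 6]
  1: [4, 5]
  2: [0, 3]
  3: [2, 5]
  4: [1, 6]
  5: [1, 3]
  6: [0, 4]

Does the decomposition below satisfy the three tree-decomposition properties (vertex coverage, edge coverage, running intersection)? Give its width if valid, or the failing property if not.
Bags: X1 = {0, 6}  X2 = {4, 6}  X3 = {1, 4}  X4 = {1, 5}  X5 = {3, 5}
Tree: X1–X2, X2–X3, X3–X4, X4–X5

No — vertex 2 appears in no bag.

A tree decomposition must satisfy three properties: every vertex lies in some bag; for every edge, both endpoints lie together in some bag; and for every vertex, the bags containing it form a connected subtree. Here vertex 2 appears in no bag, so the decomposition is invalid.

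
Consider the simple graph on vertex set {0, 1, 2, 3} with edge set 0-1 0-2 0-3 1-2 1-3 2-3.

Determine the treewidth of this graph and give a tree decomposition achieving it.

A single bag containing all 4 vertices is trivially a valid decomposition of width 3. Conversely, {0, 1, 2, 3} is a clique of size 4, and the vertices of any clique must share a bag in every tree decomposition; so some bag has ≥ 4 vertices and tw(G) ≥ 3. Combining the bounds, tw(G) = 3.

Treewidth 3.
One optimal decomposition is:
Bags: B1 = {0, 1, 2, 3}
Tree: (single bag)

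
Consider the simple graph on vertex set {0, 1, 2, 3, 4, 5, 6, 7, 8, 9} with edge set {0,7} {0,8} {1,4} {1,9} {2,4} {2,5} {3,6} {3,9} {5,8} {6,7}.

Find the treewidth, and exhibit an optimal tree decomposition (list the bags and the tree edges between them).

Treewidth 2.
Bags: B1 = {2, 5, 8}  B2 = {2, 4, 8}  B3 = {1, 4, 8}  B4 = {1, 8, 9}  B5 = {3, 8, 9}  B6 = {3, 6, 8}  B7 = {6, 7, 8}  B8 = {0, 7, 8}
Tree: B1–B2, B2–B3, B3–B4, B4–B5, B5–B6, B6–B7, B7–B8

Each bag holds 3 vertices, so the decomposition has width 2, which upper-bounds the treewidth. Since 8–5–2–4–1–9–3–6–7–0–8 is a cycle in G, G is not acyclic. Forests are exactly the graphs of treewidth ≤ 1, so tw(G) ≥ 2. Hence tw(G) = 2 exactly.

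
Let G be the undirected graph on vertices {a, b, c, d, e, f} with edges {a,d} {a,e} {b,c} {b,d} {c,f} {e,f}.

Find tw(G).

2

A width-2 tree decomposition is:
Bags: B1 = {b, c, d}  B2 = {a, c, d}  B3 = {a, c, e}  B4 = {c, e, f}
Tree: B1–B2, B2–B3, B3–B4
Each bag holds 3 vertices, so the decomposition has width 2, which upper-bounds the treewidth. Since c–b–d–a–e–f–c is a cycle in G, G is not acyclic. Forests are exactly the graphs of treewidth ≤ 1, so tw(G) ≥ 2. Combining the bounds, tw(G) = 2.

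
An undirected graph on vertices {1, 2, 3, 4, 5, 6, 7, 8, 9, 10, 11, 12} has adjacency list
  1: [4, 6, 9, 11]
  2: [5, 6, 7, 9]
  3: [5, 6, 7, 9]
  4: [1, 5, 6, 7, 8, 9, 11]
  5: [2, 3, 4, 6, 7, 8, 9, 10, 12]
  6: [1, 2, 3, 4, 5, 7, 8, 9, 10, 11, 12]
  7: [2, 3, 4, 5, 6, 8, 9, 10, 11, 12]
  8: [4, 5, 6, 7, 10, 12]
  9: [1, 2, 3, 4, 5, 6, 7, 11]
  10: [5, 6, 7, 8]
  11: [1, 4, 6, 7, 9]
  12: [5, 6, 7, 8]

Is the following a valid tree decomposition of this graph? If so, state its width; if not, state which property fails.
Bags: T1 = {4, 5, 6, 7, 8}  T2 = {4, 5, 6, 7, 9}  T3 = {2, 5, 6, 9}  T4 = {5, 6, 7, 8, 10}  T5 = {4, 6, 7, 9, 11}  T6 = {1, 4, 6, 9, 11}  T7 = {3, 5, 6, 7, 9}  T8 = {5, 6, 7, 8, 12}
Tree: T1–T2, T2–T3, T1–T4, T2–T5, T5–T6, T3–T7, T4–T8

A tree decomposition must satisfy three properties: every vertex lies in some bag; for every edge, both endpoints lie together in some bag; and for every vertex, the bags containing it form a connected subtree. Here edge (7,2) lies in no bag, so the decomposition is invalid.

No — edge (7,2) lies in no bag.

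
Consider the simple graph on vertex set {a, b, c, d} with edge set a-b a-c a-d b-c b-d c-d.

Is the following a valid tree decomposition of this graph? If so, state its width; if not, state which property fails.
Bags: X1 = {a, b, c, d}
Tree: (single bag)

Vertex coverage: the bags together contain {a, b, c, d}, the full vertex set. Edge coverage: each edge of G has both endpoints in at least one bag. Running intersection: for every vertex, the bags containing it form a connected subtree. All three properties hold, so this is a valid tree decomposition of width max|bag| − 1 = 3, and hence tw(G) ≤ 3.

Yes; width 3.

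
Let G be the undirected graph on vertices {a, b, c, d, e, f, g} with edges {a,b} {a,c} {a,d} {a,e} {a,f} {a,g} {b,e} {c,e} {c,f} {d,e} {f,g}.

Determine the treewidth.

2

A width-2 tree decomposition is:
Bags: B1 = {a, c, f}  B2 = {a, c, e}  B3 = {a, b, e}  B4 = {a, d, e}  B5 = {a, f, g}
Tree: B1–B2, B2–B3, B2–B4, B1–B5
Every bag has size at most 3, so the width is 3 − 1 = 2 and tw(G) ≤ 2. For the lower bound, the 3 vertices {a, f, g} are pairwise adjacent, and any tree decomposition puts a clique entirely inside one bag — forcing width ≥ 2. Hence tw(G) = 2 exactly.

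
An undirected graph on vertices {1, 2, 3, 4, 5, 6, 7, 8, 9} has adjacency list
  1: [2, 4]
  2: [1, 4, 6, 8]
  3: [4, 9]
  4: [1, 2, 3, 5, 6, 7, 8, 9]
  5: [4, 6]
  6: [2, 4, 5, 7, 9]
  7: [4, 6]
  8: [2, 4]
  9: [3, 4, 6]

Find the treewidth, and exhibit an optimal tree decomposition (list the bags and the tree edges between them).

Treewidth 2.
Bags: B1 = {2, 4, 8}  B2 = {2, 4, 6}  B3 = {4, 6, 9}  B4 = {4, 6, 7}  B5 = {4, 5, 6}  B6 = {1, 2, 4}  B7 = {3, 4, 9}
Tree: B1–B2, B2–B3, B3–B4, B3–B5, B1–B6, B3–B7

Every bag has size at most 3, so the width is 3 − 1 = 2 and tw(G) ≤ 2. Conversely, {2, 4, 8} is a clique of size 3, and the vertices of any clique must share a bag in every tree decomposition; so some bag has ≥ 3 vertices and tw(G) ≥ 2. Combining the bounds, tw(G) = 2.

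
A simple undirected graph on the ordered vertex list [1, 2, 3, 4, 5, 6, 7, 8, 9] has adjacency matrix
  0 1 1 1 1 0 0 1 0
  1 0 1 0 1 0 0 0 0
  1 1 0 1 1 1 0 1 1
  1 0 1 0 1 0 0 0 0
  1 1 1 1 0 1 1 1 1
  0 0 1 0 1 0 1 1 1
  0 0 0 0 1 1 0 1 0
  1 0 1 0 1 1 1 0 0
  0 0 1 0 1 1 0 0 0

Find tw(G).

3

A width-3 tree decomposition is:
Bags: B1 = {3, 5, 6, 9}  B2 = {3, 5, 6, 8}  B3 = {1, 3, 5, 8}  B4 = {1, 2, 3, 5}  B5 = {1, 3, 4, 5}  B6 = {5, 6, 7, 8}
Tree: B1–B2, B2–B3, B3–B4, B4–B5, B2–B6
Every bag has size at most 4, so the width is 4 − 1 = 3 and tw(G) ≤ 3. For the lower bound, the 4 vertices {1, 3, 5, 8} are pairwise adjacent, and any tree decomposition puts a clique entirely inside one bag — forcing width ≥ 3. Combining the bounds, tw(G) = 3.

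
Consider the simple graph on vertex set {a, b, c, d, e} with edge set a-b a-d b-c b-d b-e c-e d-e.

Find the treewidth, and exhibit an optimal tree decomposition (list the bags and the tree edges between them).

Each bag holds 3 vertices, so the decomposition has width 2, which upper-bounds the treewidth. Conversely, {b, d, e} is a clique of size 3, and the vertices of any clique must share a bag in every tree decomposition; so some bag has ≥ 3 vertices and tw(G) ≥ 2. Therefore the treewidth is 2.

Treewidth 2.
One optimal decomposition is:
Bags: B1 = {a, b, d}  B2 = {b, d, e}  B3 = {b, c, e}
Tree: B1–B2, B2–B3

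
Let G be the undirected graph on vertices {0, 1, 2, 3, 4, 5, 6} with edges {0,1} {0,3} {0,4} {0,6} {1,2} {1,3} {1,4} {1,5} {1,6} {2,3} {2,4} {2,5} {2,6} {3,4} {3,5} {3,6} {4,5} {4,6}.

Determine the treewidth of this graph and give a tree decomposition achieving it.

Every bag has size at most 5, so the width is 5 − 1 = 4 and tw(G) ≤ 4. On the other hand G contains the 5-clique {0, 1, 3, 4, 6}. A clique must lie in a single bag of any decomposition, so no decomposition can have width below 4. Hence tw(G) = 4 exactly.

Treewidth 4.
One optimal decomposition is:
Bags: B1 = {1, 2, 3, 4, 5}  B2 = {1, 2, 3, 4, 6}  B3 = {0, 1, 3, 4, 6}
Tree: B1–B2, B2–B3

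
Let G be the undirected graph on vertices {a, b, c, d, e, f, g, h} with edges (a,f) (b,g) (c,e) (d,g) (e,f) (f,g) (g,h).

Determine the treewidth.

A width-1 tree decomposition is:
Bags: B1 = {a, f}  B2 = {f, g}  B3 = {g, h}  B4 = {e, f}  B5 = {c, e}  B6 = {d, g}  B7 = {b, g}
Tree: B1–B2, B2–B3, B1–B4, B4–B5, B2–B6, B3–B7
Each bag holds 2 vertices, so the decomposition has width 1, which upper-bounds the treewidth. Any graph with an edge has treewidth ≥ 1, and G has the edge a–f. Hence tw(G) = 1 exactly.

1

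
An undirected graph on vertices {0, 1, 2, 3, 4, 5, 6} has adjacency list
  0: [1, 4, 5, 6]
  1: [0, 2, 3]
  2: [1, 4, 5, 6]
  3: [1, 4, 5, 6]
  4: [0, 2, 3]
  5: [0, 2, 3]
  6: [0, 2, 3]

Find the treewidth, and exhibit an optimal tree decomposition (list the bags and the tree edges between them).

The largest bag has 4 vertices, giving width 3; this decomposition certifies tw(G) ≤ 3. For the lower bound: the 4 vertex sets {3,4}, {0,5}, {2}, {6} are disjoint, each induces a connected subgraph, and every pair is joined by at least one edge of G. Contracting each set to a single vertex therefore yields K_{4} as a minor, and since treewidth is minor-monotone, tw(G) ≥ tw(K_{4}) = 3. Therefore the treewidth is 3.

Treewidth 3.
One such decomposition:
Bags: B1 = {0, 2, 3, 4}  B2 = {0, 2, 3, 5}  B3 = {0, 2, 3, 6}  B4 = {0, 1, 2, 3}
Tree: B1–B2, B2–B3, B3–B4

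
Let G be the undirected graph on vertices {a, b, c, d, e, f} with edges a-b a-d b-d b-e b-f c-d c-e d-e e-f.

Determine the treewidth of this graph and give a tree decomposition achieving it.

Treewidth 2.
One optimal decomposition is:
Bags: B1 = {b, e, f}  B2 = {b, d, e}  B3 = {c, d, e}  B4 = {a, b, d}
Tree: B1–B2, B2–B3, B2–B4

Each bag holds 3 vertices, so the decomposition has width 2, which upper-bounds the treewidth. For the lower bound, the 3 vertices {c, d, e} are pairwise adjacent, and any tree decomposition puts a clique entirely inside one bag — forcing width ≥ 2. Hence tw(G) = 2 exactly.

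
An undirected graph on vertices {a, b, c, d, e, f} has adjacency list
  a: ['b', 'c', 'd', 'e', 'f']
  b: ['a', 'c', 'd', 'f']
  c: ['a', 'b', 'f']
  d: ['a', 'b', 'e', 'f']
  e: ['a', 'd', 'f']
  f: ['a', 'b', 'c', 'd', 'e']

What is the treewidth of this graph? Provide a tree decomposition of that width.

Every bag has size at most 4, so the width is 4 − 1 = 3 and tw(G) ≤ 3. Conversely, {a, d, e, f} is a clique of size 4, and the vertices of any clique must share a bag in every tree decomposition; so some bag has ≥ 4 vertices and tw(G) ≥ 3. The upper and lower bounds meet at 3, so that is the treewidth.

Treewidth 3.
One optimal decomposition is:
Bags: B1 = {a, b, d, f}  B2 = {a, d, e, f}  B3 = {a, b, c, f}
Tree: B1–B2, B1–B3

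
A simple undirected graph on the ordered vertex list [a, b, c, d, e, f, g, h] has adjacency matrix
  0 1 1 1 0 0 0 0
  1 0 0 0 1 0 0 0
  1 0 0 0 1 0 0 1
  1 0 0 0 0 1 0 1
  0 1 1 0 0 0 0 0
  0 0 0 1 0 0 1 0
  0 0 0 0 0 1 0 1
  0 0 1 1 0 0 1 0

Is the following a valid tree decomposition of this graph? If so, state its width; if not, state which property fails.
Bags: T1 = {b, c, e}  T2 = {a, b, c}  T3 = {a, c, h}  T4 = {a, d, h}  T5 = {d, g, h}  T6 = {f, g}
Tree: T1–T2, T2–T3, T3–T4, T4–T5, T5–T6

No — edge (d,f) lies in no bag.

A tree decomposition must satisfy three properties: every vertex lies in some bag; for every edge, both endpoints lie together in some bag; and for every vertex, the bags containing it form a connected subtree. Here edge (d,f) lies in no bag, so the decomposition is invalid.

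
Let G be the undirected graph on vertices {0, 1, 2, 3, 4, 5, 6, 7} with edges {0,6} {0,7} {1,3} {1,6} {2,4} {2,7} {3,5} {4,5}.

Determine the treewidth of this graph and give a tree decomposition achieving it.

Treewidth 2.
Bags: B1 = {3, 4, 5}  B2 = {2, 3, 4}  B3 = {2, 3, 7}  B4 = {0, 3, 7}  B5 = {0, 3, 6}  B6 = {1, 3, 6}
Tree: B1–B2, B2–B3, B3–B4, B4–B5, B5–B6

Every bag has size at most 3, so the width is 3 − 1 = 2 and tw(G) ≤ 2. Since 3–5–4–2–7–0–6–1–3 is a cycle in G, G is not acyclic. Forests are exactly the graphs of treewidth ≤ 1, so tw(G) ≥ 2. Combining the bounds, tw(G) = 2.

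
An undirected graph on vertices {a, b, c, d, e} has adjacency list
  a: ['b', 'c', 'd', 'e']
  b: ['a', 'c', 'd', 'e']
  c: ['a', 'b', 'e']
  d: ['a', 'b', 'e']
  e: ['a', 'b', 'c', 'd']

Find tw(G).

3

A width-3 tree decomposition is:
Bags: B1 = {a, b, d, e}  B2 = {a, b, c, e}
Tree: B1–B2
Each bag holds 4 vertices, so the decomposition has width 3, which upper-bounds the treewidth. Conversely, {a, b, d, e} is a clique of size 4, and the vertices of any clique must share a bag in every tree decomposition; so some bag has ≥ 4 vertices and tw(G) ≥ 3. The upper and lower bounds meet at 3, so that is the treewidth.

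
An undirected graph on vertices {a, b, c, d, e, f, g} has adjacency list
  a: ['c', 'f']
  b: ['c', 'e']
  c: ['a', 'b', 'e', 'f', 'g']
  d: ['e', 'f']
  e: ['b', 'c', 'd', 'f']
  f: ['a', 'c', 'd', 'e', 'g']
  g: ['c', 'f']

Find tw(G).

2

A width-2 tree decomposition is:
Bags: B1 = {c, e, f}  B2 = {c, f, g}  B3 = {a, c, f}  B4 = {d, e, f}  B5 = {b, c, e}
Tree: B1–B2, B1–B3, B1–B4, B1–B5
Every bag has size at most 3, so the width is 3 − 1 = 2 and tw(G) ≤ 2. For the lower bound, the 3 vertices {d, e, f} are pairwise adjacent, and any tree decomposition puts a clique entirely inside one bag — forcing width ≥ 2. Therefore the treewidth is 2.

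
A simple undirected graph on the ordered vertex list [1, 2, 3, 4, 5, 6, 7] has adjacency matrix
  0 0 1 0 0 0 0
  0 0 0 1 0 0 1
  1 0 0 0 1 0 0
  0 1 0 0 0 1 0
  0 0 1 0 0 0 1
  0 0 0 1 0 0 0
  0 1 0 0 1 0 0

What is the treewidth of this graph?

A width-1 tree decomposition is:
Bags: B1 = {1, 3}  B2 = {3, 5}  B3 = {5, 7}  B4 = {2, 7}  B5 = {2, 4}  B6 = {4, 6}
Tree: B1–B2, B2–B3, B3–B4, B4–B5, B5–B6
Every bag has size at most 2, so the width is 2 − 1 = 1 and tw(G) ≤ 1. G has an edge, so its treewidth is at least 1. Therefore the treewidth is 1.

1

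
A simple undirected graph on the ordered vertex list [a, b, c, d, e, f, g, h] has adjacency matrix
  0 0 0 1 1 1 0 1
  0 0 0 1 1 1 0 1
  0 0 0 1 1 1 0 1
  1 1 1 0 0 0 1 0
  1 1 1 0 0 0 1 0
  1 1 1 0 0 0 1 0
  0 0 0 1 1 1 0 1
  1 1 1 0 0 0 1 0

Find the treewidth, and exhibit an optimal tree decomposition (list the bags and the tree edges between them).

Every bag has size at most 5, so the width is 5 − 1 = 4 and tw(G) ≤ 4. For the lower bound: the 5 vertex sets {b,e}, {f,g}, {c,d}, {h}, {a} are disjoint, each induces a connected subgraph, and every pair is joined by at least one edge of G. Contracting each set to a single vertex therefore yields K_{5} as a minor, and since treewidth is minor-monotone, tw(G) ≥ tw(K_{5}) = 4. The upper and lower bounds meet at 4, so that is the treewidth.

Treewidth 4.
Bags: B1 = {b, d, e, f, h}  B2 = {d, e, f, g, h}  B3 = {c, d, e, f, h}  B4 = {a, d, e, f, h}
Tree: B1–B2, B2–B3, B3–B4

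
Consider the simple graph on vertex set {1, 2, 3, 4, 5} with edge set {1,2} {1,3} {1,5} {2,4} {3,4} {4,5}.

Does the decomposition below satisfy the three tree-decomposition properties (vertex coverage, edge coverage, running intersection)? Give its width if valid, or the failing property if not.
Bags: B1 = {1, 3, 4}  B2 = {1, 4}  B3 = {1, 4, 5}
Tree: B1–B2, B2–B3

No — vertex 2 appears in no bag.

A tree decomposition must satisfy three properties: every vertex lies in some bag; for every edge, both endpoints lie together in some bag; and for every vertex, the bags containing it form a connected subtree. Here vertex 2 appears in no bag, so the decomposition is invalid.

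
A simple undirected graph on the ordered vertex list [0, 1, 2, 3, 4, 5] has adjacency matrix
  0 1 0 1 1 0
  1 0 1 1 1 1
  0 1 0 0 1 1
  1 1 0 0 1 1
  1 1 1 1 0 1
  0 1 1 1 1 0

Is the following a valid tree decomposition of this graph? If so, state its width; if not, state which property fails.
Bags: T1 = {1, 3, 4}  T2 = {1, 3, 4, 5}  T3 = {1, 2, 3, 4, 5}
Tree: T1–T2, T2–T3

No — vertex 0 appears in no bag.

A tree decomposition must satisfy three properties: every vertex lies in some bag; for every edge, both endpoints lie together in some bag; and for every vertex, the bags containing it form a connected subtree. Here vertex 0 appears in no bag, so the decomposition is invalid.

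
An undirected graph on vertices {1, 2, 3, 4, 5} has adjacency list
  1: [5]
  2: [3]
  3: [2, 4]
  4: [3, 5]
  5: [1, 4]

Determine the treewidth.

A width-1 tree decomposition is:
Bags: B1 = {2, 3}  B2 = {3, 4}  B3 = {4, 5}  B4 = {1, 5}
Tree: B1–B2, B2–B3, B3–B4
The largest bag has 2 vertices, giving width 1; this decomposition certifies tw(G) ≤ 1. Since G has at least one edge (e.g. 2–3), it is not an edgeless graph, so tw(G) ≥ 1. Combining the bounds, tw(G) = 1.

1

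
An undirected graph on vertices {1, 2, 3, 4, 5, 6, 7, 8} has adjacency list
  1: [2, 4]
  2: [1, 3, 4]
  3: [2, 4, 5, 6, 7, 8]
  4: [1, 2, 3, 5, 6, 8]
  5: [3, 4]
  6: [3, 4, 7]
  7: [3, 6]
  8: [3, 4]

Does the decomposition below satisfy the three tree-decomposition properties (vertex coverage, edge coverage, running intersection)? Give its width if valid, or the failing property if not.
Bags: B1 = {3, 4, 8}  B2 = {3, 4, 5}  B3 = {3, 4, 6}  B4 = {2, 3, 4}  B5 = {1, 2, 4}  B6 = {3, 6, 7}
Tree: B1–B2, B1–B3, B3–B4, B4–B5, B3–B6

Checking the three conditions: (i) the bags cover all of {1, 2, 3, 4, 5, 6, 7, 8}; (ii) for each edge, some bag contains both endpoints; (iii) the bags containing any fixed vertex form a subtree. All hold, so the decomposition is valid with width 3 − 1 = 2.

Yes; width 2.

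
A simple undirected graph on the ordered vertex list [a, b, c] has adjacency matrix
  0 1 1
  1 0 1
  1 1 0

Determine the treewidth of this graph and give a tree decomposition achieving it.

Treewidth 2.
One such decomposition:
Bags: B1 = {a, b, c}
Tree: (single bag)

With just one bag of size 3, the width is 3 − 1 = 2, so tw(G) ≤ 2. Conversely, {a, b, c} is a clique of size 3, and the vertices of any clique must share a bag in every tree decomposition; so some bag has ≥ 3 vertices and tw(G) ≥ 2. Therefore the treewidth is 2.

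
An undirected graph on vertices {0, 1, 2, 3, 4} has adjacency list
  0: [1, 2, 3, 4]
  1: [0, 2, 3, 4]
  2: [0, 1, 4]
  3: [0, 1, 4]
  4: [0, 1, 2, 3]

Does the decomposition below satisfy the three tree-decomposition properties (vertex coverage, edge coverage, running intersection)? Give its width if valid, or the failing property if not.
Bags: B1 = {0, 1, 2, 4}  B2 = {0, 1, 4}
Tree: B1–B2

No — vertex 3 appears in no bag.

A tree decomposition must satisfy three properties: every vertex lies in some bag; for every edge, both endpoints lie together in some bag; and for every vertex, the bags containing it form a connected subtree. Here vertex 3 appears in no bag, so the decomposition is invalid.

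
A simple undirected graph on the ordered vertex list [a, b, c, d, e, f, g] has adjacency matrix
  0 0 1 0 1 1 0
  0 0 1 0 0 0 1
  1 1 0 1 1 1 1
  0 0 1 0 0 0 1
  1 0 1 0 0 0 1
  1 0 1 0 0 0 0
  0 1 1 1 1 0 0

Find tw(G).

2

A width-2 tree decomposition is:
Bags: B1 = {a, c, e}  B2 = {c, e, g}  B3 = {a, c, f}  B4 = {c, d, g}  B5 = {b, c, g}
Tree: B1–B2, B1–B3, B2–B4, B2–B5
The largest bag has 3 vertices, giving width 2; this decomposition certifies tw(G) ≤ 2. For the lower bound, the 3 vertices {c, d, g} are pairwise adjacent, and any tree decomposition puts a clique entirely inside one bag — forcing width ≥ 2. Hence tw(G) = 2 exactly.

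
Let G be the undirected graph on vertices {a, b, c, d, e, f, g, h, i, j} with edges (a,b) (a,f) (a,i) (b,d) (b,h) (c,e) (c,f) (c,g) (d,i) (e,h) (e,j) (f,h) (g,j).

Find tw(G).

A width-2 tree decomposition is:
Bags: B1 = {e, g, j}  B2 = {c, e, g}  B3 = {c, e, h}  B4 = {c, f, h}  B5 = {b, f, h}  B6 = {a, b, f}  B7 = {a, b, d}  B8 = {a, d, i}
Tree: B1–B2, B2–B3, B3–B4, B4–B5, B5–B6, B6–B7, B7–B8
The largest bag has 3 vertices, giving width 2; this decomposition certifies tw(G) ≤ 2. For the lower bound, G contains the cycle j–g–c–e–j, so G is not a forest; only forests have treewidth ≤ 1, hence tw(G) ≥ 2. Therefore the treewidth is 2.

2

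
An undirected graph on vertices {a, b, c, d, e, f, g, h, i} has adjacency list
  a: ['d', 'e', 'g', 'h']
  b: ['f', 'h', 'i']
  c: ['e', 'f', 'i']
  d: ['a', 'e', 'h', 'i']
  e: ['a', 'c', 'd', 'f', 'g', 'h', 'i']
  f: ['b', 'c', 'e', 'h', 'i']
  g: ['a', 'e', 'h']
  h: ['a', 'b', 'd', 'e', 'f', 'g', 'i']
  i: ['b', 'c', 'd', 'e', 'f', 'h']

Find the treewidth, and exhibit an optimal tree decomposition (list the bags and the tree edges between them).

The largest bag has 4 vertices, giving width 3; this decomposition certifies tw(G) ≤ 3. Conversely, {a, d, e, h} is a clique of size 4, and the vertices of any clique must share a bag in every tree decomposition; so some bag has ≥ 4 vertices and tw(G) ≥ 3. Hence tw(G) = 3 exactly.

Treewidth 3.
Bags: B1 = {e, f, h, i}  B2 = {b, f, h, i}  B3 = {d, e, h, i}  B4 = {c, e, f, i}  B5 = {a, d, e, h}  B6 = {a, e, g, h}
Tree: B1–B2, B1–B3, B1–B4, B3–B5, B5–B6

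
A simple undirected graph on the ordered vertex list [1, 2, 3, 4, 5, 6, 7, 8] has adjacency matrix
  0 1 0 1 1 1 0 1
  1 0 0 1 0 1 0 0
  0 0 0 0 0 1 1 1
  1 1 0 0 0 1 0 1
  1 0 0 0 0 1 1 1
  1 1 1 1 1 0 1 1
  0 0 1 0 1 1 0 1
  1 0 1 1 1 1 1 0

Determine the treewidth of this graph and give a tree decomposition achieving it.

Treewidth 3.
One optimal decomposition is:
Bags: B1 = {1, 4, 6, 8}  B2 = {1, 5, 6, 8}  B3 = {1, 2, 4, 6}  B4 = {5, 6, 7, 8}  B5 = {3, 6, 7, 8}
Tree: B1–B2, B1–B3, B2–B4, B4–B5

Every bag has size at most 4, so the width is 4 − 1 = 3 and tw(G) ≤ 3. Conversely, {1, 4, 6, 8} is a clique of size 4, and the vertices of any clique must share a bag in every tree decomposition; so some bag has ≥ 4 vertices and tw(G) ≥ 3. Therefore the treewidth is 3.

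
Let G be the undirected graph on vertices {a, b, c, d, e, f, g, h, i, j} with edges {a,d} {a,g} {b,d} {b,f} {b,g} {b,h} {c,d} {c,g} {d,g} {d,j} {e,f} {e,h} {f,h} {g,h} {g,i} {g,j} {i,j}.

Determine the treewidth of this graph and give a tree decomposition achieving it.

Treewidth 2.
One optimal decomposition is:
Bags: B1 = {d, g, j}  B2 = {g, i, j}  B3 = {a, d, g}  B4 = {b, d, g}  B5 = {b, g, h}  B6 = {b, f, h}  B7 = {c, d, g}  B8 = {e, f, h}
Tree: B1–B2, B1–B3, B3–B4, B4–B5, B5–B6, B1–B7, B6–B8

Every bag has size at most 3, so the width is 3 − 1 = 2 and tw(G) ≤ 2. Conversely, {d, g, j} is a clique of size 3, and the vertices of any clique must share a bag in every tree decomposition; so some bag has ≥ 3 vertices and tw(G) ≥ 2. Therefore the treewidth is 2.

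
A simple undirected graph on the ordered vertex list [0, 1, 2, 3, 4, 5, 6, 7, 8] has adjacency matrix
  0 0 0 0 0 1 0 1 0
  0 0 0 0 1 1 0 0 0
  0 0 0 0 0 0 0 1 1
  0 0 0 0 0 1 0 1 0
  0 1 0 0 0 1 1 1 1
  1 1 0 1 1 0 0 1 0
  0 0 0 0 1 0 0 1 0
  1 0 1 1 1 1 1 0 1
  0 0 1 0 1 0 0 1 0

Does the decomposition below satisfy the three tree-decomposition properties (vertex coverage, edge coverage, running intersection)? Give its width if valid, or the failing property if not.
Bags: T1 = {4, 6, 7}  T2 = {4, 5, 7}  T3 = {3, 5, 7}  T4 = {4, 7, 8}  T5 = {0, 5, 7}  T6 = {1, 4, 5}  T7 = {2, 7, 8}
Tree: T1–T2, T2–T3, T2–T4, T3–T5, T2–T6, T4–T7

Yes; width 2.

Checking the three conditions: (i) the bags cover all of {0, 1, 2, 3, 4, 5, 6, 7, 8}; (ii) for each edge, some bag contains both endpoints; (iii) the bags containing any fixed vertex form a subtree. All hold, so the decomposition is valid with width 3 − 1 = 2.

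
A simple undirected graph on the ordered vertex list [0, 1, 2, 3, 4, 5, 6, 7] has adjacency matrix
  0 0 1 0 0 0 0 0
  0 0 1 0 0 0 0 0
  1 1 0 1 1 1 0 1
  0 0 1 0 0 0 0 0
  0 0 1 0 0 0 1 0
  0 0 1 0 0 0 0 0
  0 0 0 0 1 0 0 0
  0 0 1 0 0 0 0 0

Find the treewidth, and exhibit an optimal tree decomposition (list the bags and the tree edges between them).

Treewidth 1.
One optimal decomposition is:
Bags: B1 = {2, 5}  B2 = {2, 3}  B3 = {2, 4}  B4 = {1, 2}  B5 = {0, 2}  B6 = {4, 6}  B7 = {2, 7}
Tree: B1–B2, B2–B3, B3–B4, B1–B5, B3–B6, B1–B7

Every bag has size at most 2, so the width is 2 − 1 = 1 and tw(G) ≤ 1. Any graph with an edge has treewidth ≥ 1, and G has the edge 2–5. The upper and lower bounds meet at 1, so that is the treewidth.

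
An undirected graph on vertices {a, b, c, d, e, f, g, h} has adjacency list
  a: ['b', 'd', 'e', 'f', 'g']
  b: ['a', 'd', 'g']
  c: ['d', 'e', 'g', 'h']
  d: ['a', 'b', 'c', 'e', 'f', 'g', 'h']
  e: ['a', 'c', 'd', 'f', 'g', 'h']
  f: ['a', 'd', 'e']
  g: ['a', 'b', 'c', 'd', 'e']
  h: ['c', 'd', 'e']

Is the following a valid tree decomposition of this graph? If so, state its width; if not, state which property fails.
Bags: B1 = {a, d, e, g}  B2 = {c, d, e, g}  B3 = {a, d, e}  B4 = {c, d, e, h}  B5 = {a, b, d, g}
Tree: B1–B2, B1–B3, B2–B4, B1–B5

A tree decomposition must satisfy three properties: every vertex lies in some bag; for every edge, both endpoints lie together in some bag; and for every vertex, the bags containing it form a connected subtree. Here vertex f appears in no bag, so the decomposition is invalid.

No — vertex f appears in no bag.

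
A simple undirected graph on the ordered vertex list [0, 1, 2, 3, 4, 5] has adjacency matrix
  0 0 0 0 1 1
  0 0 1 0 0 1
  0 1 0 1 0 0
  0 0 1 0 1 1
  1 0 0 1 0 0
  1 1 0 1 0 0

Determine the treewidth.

2

A width-2 tree decomposition is:
Bags: B1 = {1, 2, 5}  B2 = {2, 3, 5}  B3 = {0, 3, 5}  B4 = {0, 3, 4}
Tree: B1–B2, B2–B3, B3–B4
The largest bag has 3 vertices, giving width 2; this decomposition certifies tw(G) ≤ 2. For the lower bound, G contains the cycle 1–2–3–5–1, so G is not a forest; only forests have treewidth ≤ 1, hence tw(G) ≥ 2. Combining the bounds, tw(G) = 2.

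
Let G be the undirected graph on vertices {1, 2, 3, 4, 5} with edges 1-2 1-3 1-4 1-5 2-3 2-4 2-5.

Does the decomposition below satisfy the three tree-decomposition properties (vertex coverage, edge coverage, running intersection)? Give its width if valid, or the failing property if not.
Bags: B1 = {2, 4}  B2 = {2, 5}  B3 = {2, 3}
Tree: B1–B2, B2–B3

No — vertex 1 appears in no bag.

A tree decomposition must satisfy three properties: every vertex lies in some bag; for every edge, both endpoints lie together in some bag; and for every vertex, the bags containing it form a connected subtree. Here vertex 1 appears in no bag, so the decomposition is invalid.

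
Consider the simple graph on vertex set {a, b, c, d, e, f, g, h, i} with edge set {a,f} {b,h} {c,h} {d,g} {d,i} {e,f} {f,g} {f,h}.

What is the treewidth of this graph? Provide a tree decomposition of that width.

The largest bag has 2 vertices, giving width 1; this decomposition certifies tw(G) ≤ 1. Any graph with an edge has treewidth ≥ 1, and G has the edge g–f. Hence tw(G) = 1 exactly.

Treewidth 1.
One optimal decomposition is:
Bags: B1 = {f, g}  B2 = {d, g}  B3 = {d, i}  B4 = {f, h}  B5 = {e, f}  B6 = {a, f}  B7 = {b, h}  B8 = {c, h}
Tree: B1–B2, B2–B3, B1–B4, B1–B5, B1–B6, B4–B7, B4–B8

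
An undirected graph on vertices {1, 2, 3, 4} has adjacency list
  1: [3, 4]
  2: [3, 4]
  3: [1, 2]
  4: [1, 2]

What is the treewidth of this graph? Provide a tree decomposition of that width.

Every bag has size at most 3, so the width is 3 − 1 = 2 and tw(G) ≤ 2. The edges 3–1–4–2–3 form a cycle, so G is not a tree and its treewidth is at least 2. The upper and lower bounds meet at 2, so that is the treewidth.

Treewidth 2.
Bags: B1 = {1, 3, 4}  B2 = {2, 3, 4}
Tree: B1–B2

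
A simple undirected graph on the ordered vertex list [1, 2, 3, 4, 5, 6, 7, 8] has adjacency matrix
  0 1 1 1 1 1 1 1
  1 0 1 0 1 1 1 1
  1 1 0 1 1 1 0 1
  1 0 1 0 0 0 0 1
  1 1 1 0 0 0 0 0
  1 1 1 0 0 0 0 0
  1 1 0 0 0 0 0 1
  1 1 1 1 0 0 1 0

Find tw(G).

A width-3 tree decomposition is:
Bags: B1 = {1, 3, 4, 8}  B2 = {1, 2, 3, 8}  B3 = {1, 2, 3, 5}  B4 = {1, 2, 7, 8}  B5 = {1, 2, 3, 6}
Tree: B1–B2, B2–B3, B2–B4, B3–B5
Every bag has size at most 4, so the width is 4 − 1 = 3 and tw(G) ≤ 3. On the other hand G contains the 4-clique {1, 2, 3, 8}. A clique must lie in a single bag of any decomposition, so no decomposition can have width below 3. Hence tw(G) = 3 exactly.

3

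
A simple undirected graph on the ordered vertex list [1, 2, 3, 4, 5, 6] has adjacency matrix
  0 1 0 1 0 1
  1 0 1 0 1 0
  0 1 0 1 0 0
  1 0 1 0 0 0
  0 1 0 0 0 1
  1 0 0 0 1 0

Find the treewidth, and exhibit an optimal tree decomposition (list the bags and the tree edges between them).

Treewidth 2.
One such decomposition:
Bags: B1 = {2, 5, 6}  B2 = {1, 2, 6}  B3 = {1, 2, 3}  B4 = {1, 3, 4}
Tree: B1–B2, B2–B3, B3–B4

The largest bag has 3 vertices, giving width 2; this decomposition certifies tw(G) ≤ 2. The edges 5–6–1–2–5 form a cycle, so G is not a tree and its treewidth is at least 2. Therefore the treewidth is 2.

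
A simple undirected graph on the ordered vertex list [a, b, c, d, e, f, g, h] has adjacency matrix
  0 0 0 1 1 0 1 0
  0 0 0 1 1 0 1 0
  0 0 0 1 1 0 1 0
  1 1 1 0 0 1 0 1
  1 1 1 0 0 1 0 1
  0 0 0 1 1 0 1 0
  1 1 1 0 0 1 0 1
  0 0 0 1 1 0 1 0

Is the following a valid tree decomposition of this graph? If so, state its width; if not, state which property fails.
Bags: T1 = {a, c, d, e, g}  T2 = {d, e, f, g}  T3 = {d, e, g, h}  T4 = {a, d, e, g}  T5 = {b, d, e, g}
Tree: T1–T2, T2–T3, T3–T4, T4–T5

A tree decomposition must satisfy three properties: every vertex lies in some bag; for every edge, both endpoints lie together in some bag; and for every vertex, the bags containing it form a connected subtree. Here bags containing vertex a are not connected in the tree, so the decomposition is invalid.

No — bags containing vertex a are not connected in the tree.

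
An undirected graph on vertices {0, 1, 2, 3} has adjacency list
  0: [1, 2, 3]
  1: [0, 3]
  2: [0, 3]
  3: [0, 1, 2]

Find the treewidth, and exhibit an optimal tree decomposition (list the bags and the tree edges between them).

The largest bag has 3 vertices, giving width 2; this decomposition certifies tw(G) ≤ 2. Conversely, {0, 1, 3} is a clique of size 3, and the vertices of any clique must share a bag in every tree decomposition; so some bag has ≥ 3 vertices and tw(G) ≥ 2. Therefore the treewidth is 2.

Treewidth 2.
One such decomposition:
Bags: B1 = {0, 2, 3}  B2 = {0, 1, 3}
Tree: B1–B2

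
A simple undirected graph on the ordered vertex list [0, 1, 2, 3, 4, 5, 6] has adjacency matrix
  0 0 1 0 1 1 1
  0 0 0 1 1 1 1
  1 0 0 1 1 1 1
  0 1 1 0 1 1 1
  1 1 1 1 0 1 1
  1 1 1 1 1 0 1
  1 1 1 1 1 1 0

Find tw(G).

4

A width-4 tree decomposition is:
Bags: B1 = {0, 2, 4, 5, 6}  B2 = {2, 3, 4, 5, 6}  B3 = {1, 3, 4, 5, 6}
Tree: B1–B2, B2–B3
Every bag has size at most 5, so the width is 5 − 1 = 4 and tw(G) ≤ 4. On the other hand G contains the 5-clique {1, 3, 4, 5, 6}. A clique must lie in a single bag of any decomposition, so no decomposition can have width below 4. The upper and lower bounds meet at 4, so that is the treewidth.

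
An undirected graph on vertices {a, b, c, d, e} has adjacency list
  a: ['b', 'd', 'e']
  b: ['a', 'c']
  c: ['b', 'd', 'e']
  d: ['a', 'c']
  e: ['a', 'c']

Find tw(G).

A width-2 tree decomposition is:
Bags: B1 = {a, b, c}  B2 = {a, c, d}  B3 = {a, c, e}
Tree: B1–B2, B2–B3
Each bag holds 3 vertices, so the decomposition has width 2, which upper-bounds the treewidth. For the lower bound, G contains the cycle c–b–a–d–c, so G is not a forest; only forests have treewidth ≤ 1, hence tw(G) ≥ 2. Combining the bounds, tw(G) = 2.

2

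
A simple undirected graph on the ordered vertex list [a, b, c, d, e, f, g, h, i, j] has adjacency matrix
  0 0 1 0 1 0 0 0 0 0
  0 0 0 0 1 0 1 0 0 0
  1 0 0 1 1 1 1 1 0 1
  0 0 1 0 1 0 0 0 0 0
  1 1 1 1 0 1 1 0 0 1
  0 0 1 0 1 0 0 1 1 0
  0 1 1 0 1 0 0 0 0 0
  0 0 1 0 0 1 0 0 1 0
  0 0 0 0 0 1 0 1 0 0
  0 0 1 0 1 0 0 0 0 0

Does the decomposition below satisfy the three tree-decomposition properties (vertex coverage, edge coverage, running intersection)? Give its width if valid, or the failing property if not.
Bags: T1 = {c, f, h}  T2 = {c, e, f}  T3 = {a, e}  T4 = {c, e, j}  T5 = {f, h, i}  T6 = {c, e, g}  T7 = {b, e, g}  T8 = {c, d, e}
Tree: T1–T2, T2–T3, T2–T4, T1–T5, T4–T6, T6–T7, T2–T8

A tree decomposition must satisfy three properties: every vertex lies in some bag; for every edge, both endpoints lie together in some bag; and for every vertex, the bags containing it form a connected subtree. Here edge (c,a) lies in no bag, so the decomposition is invalid.

No — edge (c,a) lies in no bag.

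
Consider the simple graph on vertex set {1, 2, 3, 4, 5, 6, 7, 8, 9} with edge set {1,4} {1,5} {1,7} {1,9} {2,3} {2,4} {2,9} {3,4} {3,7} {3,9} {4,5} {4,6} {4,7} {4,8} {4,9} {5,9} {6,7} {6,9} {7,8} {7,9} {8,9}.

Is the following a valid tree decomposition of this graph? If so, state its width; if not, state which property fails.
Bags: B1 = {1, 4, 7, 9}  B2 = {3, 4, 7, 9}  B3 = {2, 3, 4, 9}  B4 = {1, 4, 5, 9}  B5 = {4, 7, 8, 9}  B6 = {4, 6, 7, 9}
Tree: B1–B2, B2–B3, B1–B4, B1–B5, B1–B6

Yes; width 3.

Every vertex of G appears in some bag (union = {1, 2, 3, 4, 5, 6, 7, 8, 9}); every edge is covered by a bag; and for each vertex v the set of bags containing v is connected in the bag tree. The decomposition is therefore valid. The largest bag has 4 vertices, so the width is 3.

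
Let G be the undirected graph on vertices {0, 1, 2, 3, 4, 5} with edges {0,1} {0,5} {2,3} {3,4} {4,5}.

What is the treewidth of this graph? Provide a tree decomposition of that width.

The largest bag has 2 vertices, giving width 1; this decomposition certifies tw(G) ≤ 1. Since G has at least one edge (e.g. 1–0), it is not an edgeless graph, so tw(G) ≥ 1. Hence tw(G) = 1 exactly.

Treewidth 1.
Bags: B1 = {0, 1}  B2 = {0, 5}  B3 = {4, 5}  B4 = {3, 4}  B5 = {2, 3}
Tree: B1–B2, B2–B3, B3–B4, B4–B5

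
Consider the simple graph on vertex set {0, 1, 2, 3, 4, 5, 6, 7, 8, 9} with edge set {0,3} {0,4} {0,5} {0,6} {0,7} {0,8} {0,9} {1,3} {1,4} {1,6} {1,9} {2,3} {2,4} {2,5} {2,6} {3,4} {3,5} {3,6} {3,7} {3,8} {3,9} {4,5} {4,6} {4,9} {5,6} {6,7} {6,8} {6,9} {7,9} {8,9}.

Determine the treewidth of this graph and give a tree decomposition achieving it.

The largest bag has 5 vertices, giving width 4; this decomposition certifies tw(G) ≤ 4. On the other hand G contains the 5-clique {0, 3, 6, 8, 9}. A clique must lie in a single bag of any decomposition, so no decomposition can have width below 4. Therefore the treewidth is 4.

Treewidth 4.
One optimal decomposition is:
Bags: B1 = {0, 3, 4, 6, 9}  B2 = {1, 3, 4, 6, 9}  B3 = {0, 3, 4, 5, 6}  B4 = {0, 3, 6, 8, 9}  B5 = {0, 3, 6, 7, 9}  B6 = {2, 3, 4, 5, 6}
Tree: B1–B2, B1–B3, B1–B4, B4–B5, B3–B6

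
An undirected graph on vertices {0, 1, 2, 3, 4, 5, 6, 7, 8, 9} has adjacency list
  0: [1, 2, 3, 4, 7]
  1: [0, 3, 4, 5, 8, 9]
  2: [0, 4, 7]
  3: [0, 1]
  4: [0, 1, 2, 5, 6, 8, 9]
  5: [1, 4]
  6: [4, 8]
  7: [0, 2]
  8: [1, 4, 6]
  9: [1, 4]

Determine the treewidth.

2

A width-2 tree decomposition is:
Bags: B1 = {1, 4, 9}  B2 = {0, 1, 4}  B3 = {1, 4, 8}  B4 = {4, 6, 8}  B5 = {1, 4, 5}  B6 = {0, 1, 3}  B7 = {0, 2, 4}  B8 = {0, 2, 7}
Tree: B1–B2, B1–B3, B3–B4, B3–B5, B2–B6, B2–B7, B7–B8
Every bag has size at most 3, so the width is 3 − 1 = 2 and tw(G) ≤ 2. For the lower bound, the 3 vertices {0, 1, 3} are pairwise adjacent, and any tree decomposition puts a clique entirely inside one bag — forcing width ≥ 2. Hence tw(G) = 2 exactly.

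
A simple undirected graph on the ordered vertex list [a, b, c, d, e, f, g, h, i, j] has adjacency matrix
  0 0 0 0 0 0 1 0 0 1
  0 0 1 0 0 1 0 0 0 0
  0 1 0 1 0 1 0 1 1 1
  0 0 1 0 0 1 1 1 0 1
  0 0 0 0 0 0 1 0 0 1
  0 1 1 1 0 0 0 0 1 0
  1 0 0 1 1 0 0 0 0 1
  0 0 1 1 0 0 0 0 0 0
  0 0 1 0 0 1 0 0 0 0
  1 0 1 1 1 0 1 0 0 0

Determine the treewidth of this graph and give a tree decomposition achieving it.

Every bag has size at most 3, so the width is 3 − 1 = 2 and tw(G) ≤ 2. Conversely, {d, g, j} is a clique of size 3, and the vertices of any clique must share a bag in every tree decomposition; so some bag has ≥ 3 vertices and tw(G) ≥ 2. The upper and lower bounds meet at 2, so that is the treewidth.

Treewidth 2.
One such decomposition:
Bags: B1 = {d, g, j}  B2 = {a, g, j}  B3 = {c, d, j}  B4 = {c, d, f}  B5 = {b, c, f}  B6 = {e, g, j}  B7 = {c, d, h}  B8 = {c, f, i}
Tree: B1–B2, B1–B3, B3–B4, B4–B5, B2–B6, B4–B7, B5–B8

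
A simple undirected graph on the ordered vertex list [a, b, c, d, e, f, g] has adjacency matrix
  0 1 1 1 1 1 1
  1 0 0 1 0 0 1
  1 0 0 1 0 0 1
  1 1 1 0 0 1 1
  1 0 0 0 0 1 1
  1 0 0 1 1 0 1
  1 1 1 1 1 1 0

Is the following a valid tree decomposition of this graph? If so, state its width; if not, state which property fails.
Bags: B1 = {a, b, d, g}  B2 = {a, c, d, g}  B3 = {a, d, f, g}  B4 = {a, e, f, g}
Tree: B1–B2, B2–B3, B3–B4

Yes; width 3.

Every vertex of G appears in some bag (union = {a, b, c, d, e, f, g}); every edge is covered by a bag; and for each vertex v the set of bags containing v is connected in the bag tree. The decomposition is therefore valid. The largest bag has 4 vertices, so the width is 3.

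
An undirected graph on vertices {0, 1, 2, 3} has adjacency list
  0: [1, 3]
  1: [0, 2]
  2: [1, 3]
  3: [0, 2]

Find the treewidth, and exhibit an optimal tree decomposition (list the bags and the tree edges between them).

Every bag has size at most 3, so the width is 3 − 1 = 2 and tw(G) ≤ 2. Since 1–0–3–2–1 is a cycle in G, G is not acyclic. Forests are exactly the graphs of treewidth ≤ 1, so tw(G) ≥ 2. The upper and lower bounds meet at 2, so that is the treewidth.

Treewidth 2.
Bags: B1 = {0, 1, 3}  B2 = {1, 2, 3}
Tree: B1–B2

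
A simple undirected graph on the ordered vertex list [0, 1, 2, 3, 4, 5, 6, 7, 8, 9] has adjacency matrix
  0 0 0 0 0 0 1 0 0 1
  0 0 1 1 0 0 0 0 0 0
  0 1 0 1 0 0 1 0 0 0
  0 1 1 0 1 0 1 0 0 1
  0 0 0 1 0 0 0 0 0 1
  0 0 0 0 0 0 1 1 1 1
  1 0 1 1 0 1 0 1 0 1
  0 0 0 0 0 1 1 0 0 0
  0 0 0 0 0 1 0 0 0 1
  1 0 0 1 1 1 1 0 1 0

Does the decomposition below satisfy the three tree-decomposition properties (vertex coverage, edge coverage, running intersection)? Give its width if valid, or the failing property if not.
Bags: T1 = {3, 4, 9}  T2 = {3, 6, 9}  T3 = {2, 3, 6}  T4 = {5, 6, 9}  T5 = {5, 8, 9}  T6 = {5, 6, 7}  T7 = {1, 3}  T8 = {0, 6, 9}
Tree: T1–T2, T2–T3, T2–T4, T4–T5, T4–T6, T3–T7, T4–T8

A tree decomposition must satisfy three properties: every vertex lies in some bag; for every edge, both endpoints lie together in some bag; and for every vertex, the bags containing it form a connected subtree. Here edge (2,1) lies in no bag, so the decomposition is invalid.

No — edge (2,1) lies in no bag.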